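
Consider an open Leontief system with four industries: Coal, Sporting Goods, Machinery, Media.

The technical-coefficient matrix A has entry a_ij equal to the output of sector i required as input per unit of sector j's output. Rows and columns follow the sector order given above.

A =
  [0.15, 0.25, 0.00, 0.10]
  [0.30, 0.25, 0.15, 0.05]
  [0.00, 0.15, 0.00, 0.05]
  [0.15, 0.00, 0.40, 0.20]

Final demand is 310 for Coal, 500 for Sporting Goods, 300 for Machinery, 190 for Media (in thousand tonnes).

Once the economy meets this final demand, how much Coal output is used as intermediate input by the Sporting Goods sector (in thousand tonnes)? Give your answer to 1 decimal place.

z_12 = 278.8

I − A =
  [   0.85    -0.25     0.00    -0.10]
  [  -0.30     0.75    -0.15    -0.05]
  [   0.00    -0.15     1.00    -0.05]
  [  -0.15     0.00    -0.40     0.80]
Compute the cofactors C_ij = (−1)^(i+j)·(3×3 minor ij) of I−A; the adjugate is their transpose:
adj(I−A) = Cᵀ =
  [ 0.564000   0.201000   0.065000   0.087125]
  [ 0.242625   0.648000   0.128750   0.078875]
  [ 0.042750   0.101625   0.436875   0.039000]
  [ 0.127125   0.088500   0.230625   0.543375]
det(I−A) = Σ_j (I−A)_1j·C_1j = (0.85)(0.564000) + (-0.25)(0.242625) + (0.00)(0.042750) + (-0.10)(0.127125) = 0.40603125
(I − A)⁻¹ = adj(I−A) / det(I−A) ≈
  [   1.3891     0.4950     0.1601     0.2146]
  [   0.5976     1.5959     0.3171     0.1943]
  [   0.1053     0.2503     1.0760     0.0961]
  [   0.3131     0.2180     0.5680     1.3383]
First solve x = (I − A)⁻¹ d = adj(I−A)·d / det(I−A); in particular x_2 = (0.242625·310 + 0.648000·500 + 0.128750·300 + 0.078875·190) / 0.40603125 = 452.825 / 0.40603125 ≈ 1115.247.
Intermediate flow from 1 to 2: z_12 = a_12 · x_2 = 0.25 × 452.825 / 0.40603125 = 113.20625 / 0.40603125 ≈ 278.8.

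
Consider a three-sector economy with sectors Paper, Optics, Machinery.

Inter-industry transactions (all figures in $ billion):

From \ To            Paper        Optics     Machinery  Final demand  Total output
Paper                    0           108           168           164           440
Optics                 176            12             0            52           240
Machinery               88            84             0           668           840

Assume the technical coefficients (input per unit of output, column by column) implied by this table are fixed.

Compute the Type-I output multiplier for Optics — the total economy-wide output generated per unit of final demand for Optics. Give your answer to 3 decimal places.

m_O = 2.727

Technical coefficients a_ij = z_ij / X_j:
  a_PP = 0/440 = 0.00, a_OP = 176/440 = 0.40, a_MP = 88/440 = 0.20
  a_PO = 108/240 = 0.45, a_OO = 12/240 = 0.05, a_MO = 84/240 = 0.35
  a_PM = 168/840 = 0.20, a_OM = 0/840 = 0.00, a_MM = 0/840 = 0.00
I − A =
  [   1.00    -0.45    -0.20]
  [  -0.40     0.95     0.00]
  [  -0.20    -0.35     1.00]
Cofactors of I−A, C_ij = (−1)^(i+j)·(minor ij) (rows/columns in the sector order above):
  C_11 = (0.95)(1.00) − (0.00)(-0.35) = 0.9500
  C_12 = −[(-0.40)(1.00) − (0.00)(-0.20)] = 0.4000
  C_13 = (-0.40)(-0.35) − (0.95)(-0.20) = 0.3300
  C_21 = −[(-0.45)(1.00) − (-0.20)(-0.35)] = 0.5200
  C_22 = (1.00)(1.00) − (-0.20)(-0.20) = 0.9600
  C_23 = −[(1.00)(-0.35) − (-0.45)(-0.20)] = 0.4400
  C_31 = (-0.45)(0.00) − (-0.20)(0.95) = 0.1900
  C_32 = −[(1.00)(0.00) − (-0.20)(-0.40)] = 0.0800
  C_33 = (1.00)(0.95) − (-0.45)(-0.40) = 0.7700
det(I−A) = Σ_j (I−A)_1j·C_1j = (1.00)(0.9500) + (-0.45)(0.4000) + (-0.20)(0.3300) = 0.7040
adj(I−A) = Cᵀ =
  [ 0.9500   0.5200   0.1900]
  [ 0.4000   0.9600   0.0800]
  [ 0.3300   0.4400   0.7700]
(I − A)⁻¹ = adj(I−A) / det(I−A) ≈
  [   1.3494     0.7386     0.2699]
  [   0.5682     1.3636     0.1136]
  [   0.4688     0.6250     1.0938]
The output multiplier for sector j is the column-j sum of the Leontief inverse (I − A)⁻¹ = adj(I−A) / det(I−A).
Column O of adj(I−A): (0.5200, 0.9600, 0.4400); det(I−A) = 0.7040.
m_O = (0.5200 + 0.9600 + 0.4400) / 0.7040 = 1.92 / 0.7040 ≈ 2.727.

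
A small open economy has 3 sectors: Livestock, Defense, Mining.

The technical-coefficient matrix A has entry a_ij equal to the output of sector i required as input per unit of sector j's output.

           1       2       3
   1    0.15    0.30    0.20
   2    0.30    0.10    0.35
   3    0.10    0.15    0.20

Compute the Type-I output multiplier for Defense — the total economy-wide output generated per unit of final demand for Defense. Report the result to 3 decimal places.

I − A =
  [   0.85    -0.30    -0.20]
  [  -0.30     0.90    -0.35]
  [  -0.10    -0.15     0.80]
Cofactors of I−A, C_ij = (−1)^(i+j)·(minor ij) (rows/columns in the sector order above):
  C_11 = (0.90)(0.80) − (-0.35)(-0.15) = 0.6675
  C_12 = −[(-0.30)(0.80) − (-0.35)(-0.10)] = 0.2750
  C_13 = (-0.30)(-0.15) − (0.90)(-0.10) = 0.1350
  C_21 = −[(-0.30)(0.80) − (-0.20)(-0.15)] = 0.2700
  C_22 = (0.85)(0.80) − (-0.20)(-0.10) = 0.6600
  C_23 = −[(0.85)(-0.15) − (-0.30)(-0.10)] = 0.1575
  C_31 = (-0.30)(-0.35) − (-0.20)(0.90) = 0.2850
  C_32 = −[(0.85)(-0.35) − (-0.20)(-0.30)] = 0.3575
  C_33 = (0.85)(0.90) − (-0.30)(-0.30) = 0.6750
det(I−A) = Σ_j (I−A)_1j·C_1j = (0.85)(0.6675) + (-0.30)(0.2750) + (-0.20)(0.1350) = 0.457875
adj(I−A) = Cᵀ =
  [ 0.6675   0.2700   0.2850]
  [ 0.2750   0.6600   0.3575]
  [ 0.1350   0.1575   0.6750]
(I − A)⁻¹ = adj(I−A) / det(I−A) ≈
  [   1.4578     0.5897     0.6224]
  [   0.6006     1.4414     0.7808]
  [   0.2948     0.3440     1.4742]
The output multiplier for sector j is the column-j sum of the Leontief inverse (I − A)⁻¹ = adj(I−A) / det(I−A).
Column 2 of adj(I−A): (0.2700, 0.6600, 0.1575); det(I−A) = 0.457875.
m_2 = (0.2700 + 0.6600 + 0.1575) / 0.457875 = 1.0875 / 0.457875 ≈ 2.375.

m_2 = 2.375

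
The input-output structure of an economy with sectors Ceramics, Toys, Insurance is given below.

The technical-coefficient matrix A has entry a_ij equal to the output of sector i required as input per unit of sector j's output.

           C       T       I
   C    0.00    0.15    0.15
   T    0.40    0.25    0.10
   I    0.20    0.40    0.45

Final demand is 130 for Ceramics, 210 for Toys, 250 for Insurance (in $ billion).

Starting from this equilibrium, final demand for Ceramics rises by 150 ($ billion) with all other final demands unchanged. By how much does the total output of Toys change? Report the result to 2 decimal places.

Δx_T = 124.14

I − A =
  [   1.00    -0.15    -0.15]
  [  -0.40     0.75    -0.10]
  [  -0.20    -0.40     0.55]
Cofactors of I−A, C_ij = (−1)^(i+j)·(minor ij) (rows/columns in the sector order above):
  C_11 = (0.75)(0.55) − (-0.10)(-0.40) = 0.3725
  C_12 = −[(-0.40)(0.55) − (-0.10)(-0.20)] = 0.2400
  C_13 = (-0.40)(-0.40) − (0.75)(-0.20) = 0.3100
  C_21 = −[(-0.15)(0.55) − (-0.15)(-0.40)] = 0.1425
  C_22 = (1.00)(0.55) − (-0.15)(-0.20) = 0.5200
  C_23 = −[(1.00)(-0.40) − (-0.15)(-0.20)] = 0.4300
  C_31 = (-0.15)(-0.10) − (-0.15)(0.75) = 0.1275
  C_32 = −[(1.00)(-0.10) − (-0.15)(-0.40)] = 0.1600
  C_33 = (1.00)(0.75) − (-0.15)(-0.40) = 0.6900
det(I−A) = Σ_j (I−A)_1j·C_1j = (1.00)(0.3725) + (-0.15)(0.2400) + (-0.15)(0.3100) = 0.2900
adj(I−A) = Cᵀ =
  [ 0.3725   0.1425   0.1275]
  [ 0.2400   0.5200   0.1600]
  [ 0.3100   0.4300   0.6900]
(I − A)⁻¹ = adj(I−A) / det(I−A) ≈
  [   1.2845     0.4914     0.4397]
  [   0.8276     1.7931     0.5517]
  [   1.0690     1.4828     2.3793]
Δx = (I − A)⁻¹ Δd with Δd having +150 in the Ceramics component and 0 elsewhere.
So Δx_T = L_TC · (+150), where L_TC = adj(I−A)_TC / det(I−A) = 0.2400 / 0.2900.
Δx_T = 0.2400 × (+150) / 0.2900 = 36.00 / 0.2900 ≈ 124.14.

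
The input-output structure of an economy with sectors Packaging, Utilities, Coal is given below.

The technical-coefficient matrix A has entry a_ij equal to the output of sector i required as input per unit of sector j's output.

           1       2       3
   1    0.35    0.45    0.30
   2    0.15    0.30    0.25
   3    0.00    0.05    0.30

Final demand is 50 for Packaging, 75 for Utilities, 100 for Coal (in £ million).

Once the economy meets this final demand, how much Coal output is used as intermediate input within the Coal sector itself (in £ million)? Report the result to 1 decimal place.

z_33 = 47.8

I − A =
  [   0.65    -0.45    -0.30]
  [  -0.15     0.70    -0.25]
  [   0.00    -0.05     0.70]
Cofactors of I−A, C_ij = (−1)^(i+j)·(minor ij) (rows/columns in the sector order above):
  C_11 = (0.70)(0.70) − (-0.25)(-0.05) = 0.4775
  C_12 = −[(-0.15)(0.70) − (-0.25)(0.00)] = 0.1050
  C_13 = (-0.15)(-0.05) − (0.70)(0.00) = 0.0075
  C_21 = −[(-0.45)(0.70) − (-0.30)(-0.05)] = 0.3300
  C_22 = (0.65)(0.70) − (-0.30)(0.00) = 0.4550
  C_23 = −[(0.65)(-0.05) − (-0.45)(0.00)] = 0.0325
  C_31 = (-0.45)(-0.25) − (-0.30)(0.70) = 0.3225
  C_32 = −[(0.65)(-0.25) − (-0.30)(-0.15)] = 0.2075
  C_33 = (0.65)(0.70) − (-0.45)(-0.15) = 0.3875
det(I−A) = Σ_j (I−A)_1j·C_1j = (0.65)(0.4775) + (-0.45)(0.1050) + (-0.30)(0.0075) = 0.260875
adj(I−A) = Cᵀ =
  [ 0.4775   0.3300   0.3225]
  [ 0.1050   0.4550   0.2075]
  [ 0.0075   0.0325   0.3875]
(I − A)⁻¹ = adj(I−A) / det(I−A) ≈
  [   1.8304     1.2650     1.2362]
  [   0.4025     1.7441     0.7954]
  [   0.0287     0.1246     1.4854]
First solve x = (I − A)⁻¹ d = adj(I−A)·d / det(I−A); in particular x_3 = (0.0075·50 + 0.0325·75 + 0.3875·100) / 0.260875 = 41.5625 / 0.260875 ≈ 159.320.
Intermediate flow from 3 to 3: z_33 = a_33 · x_3 = 0.30 × 41.5625 / 0.260875 = 12.46875 / 0.260875 ≈ 47.8.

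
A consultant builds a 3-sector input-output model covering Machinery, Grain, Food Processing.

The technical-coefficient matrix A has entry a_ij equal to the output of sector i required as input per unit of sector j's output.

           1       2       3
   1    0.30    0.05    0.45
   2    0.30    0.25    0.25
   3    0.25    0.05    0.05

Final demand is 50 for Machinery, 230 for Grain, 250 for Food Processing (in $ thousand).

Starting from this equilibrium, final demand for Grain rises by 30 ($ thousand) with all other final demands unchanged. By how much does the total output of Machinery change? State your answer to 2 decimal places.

Δx_1 = 5.50

I − A =
  [   0.70    -0.05    -0.45]
  [  -0.30     0.75    -0.25]
  [  -0.25    -0.05     0.95]
Cofactors of I−A, C_ij = (−1)^(i+j)·(minor ij) (rows/columns in the sector order above):
  C_11 = (0.75)(0.95) − (-0.25)(-0.05) = 0.7000
  C_12 = −[(-0.30)(0.95) − (-0.25)(-0.25)] = 0.3475
  C_13 = (-0.30)(-0.05) − (0.75)(-0.25) = 0.2025
  C_21 = −[(-0.05)(0.95) − (-0.45)(-0.05)] = 0.0700
  C_22 = (0.70)(0.95) − (-0.45)(-0.25) = 0.5525
  C_23 = −[(0.70)(-0.05) − (-0.05)(-0.25)] = 0.0475
  C_31 = (-0.05)(-0.25) − (-0.45)(0.75) = 0.3500
  C_32 = −[(0.70)(-0.25) − (-0.45)(-0.30)] = 0.3100
  C_33 = (0.70)(0.75) − (-0.05)(-0.30) = 0.5100
det(I−A) = Σ_j (I−A)_1j·C_1j = (0.70)(0.7000) + (-0.05)(0.3475) + (-0.45)(0.2025) = 0.3815
adj(I−A) = Cᵀ =
  [ 0.7000   0.0700   0.3500]
  [ 0.3475   0.5525   0.3100]
  [ 0.2025   0.0475   0.5100]
(I − A)⁻¹ = adj(I−A) / det(I−A) ≈
  [   1.8349     0.1835     0.9174]
  [   0.9109     1.4482     0.8126]
  [   0.5308     0.1245     1.3368]
Δx = (I − A)⁻¹ Δd with Δd having +30 in the Grain component and 0 elsewhere.
So Δx_1 = L_12 · (+30), where L_12 = adj(I−A)_12 / det(I−A) = 0.0700 / 0.3815.
Δx_1 = 0.0700 × (+30) / 0.3815 = 2.10 / 0.3815 ≈ 5.50.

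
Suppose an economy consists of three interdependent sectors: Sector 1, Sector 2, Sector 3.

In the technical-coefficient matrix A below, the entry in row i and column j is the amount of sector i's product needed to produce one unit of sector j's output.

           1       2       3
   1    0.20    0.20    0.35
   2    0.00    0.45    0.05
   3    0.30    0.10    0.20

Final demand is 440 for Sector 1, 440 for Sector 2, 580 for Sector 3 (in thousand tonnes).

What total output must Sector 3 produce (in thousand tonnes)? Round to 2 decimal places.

I − A =
  [   0.80    -0.20    -0.35]
  [   0.00     0.55    -0.05]
  [  -0.30    -0.10     0.80]
Cofactors of I−A, C_ij = (−1)^(i+j)·(minor ij) (rows/columns in the sector order above):
  C_11 = (0.55)(0.80) − (-0.05)(-0.10) = 0.4350
  C_12 = −[(0.00)(0.80) − (-0.05)(-0.30)] = 0.0150
  C_13 = (0.00)(-0.10) − (0.55)(-0.30) = 0.1650
  C_21 = −[(-0.20)(0.80) − (-0.35)(-0.10)] = 0.1950
  C_22 = (0.80)(0.80) − (-0.35)(-0.30) = 0.5350
  C_23 = −[(0.80)(-0.10) − (-0.20)(-0.30)] = 0.1400
  C_31 = (-0.20)(-0.05) − (-0.35)(0.55) = 0.2025
  C_32 = −[(0.80)(-0.05) − (-0.35)(0.00)] = 0.0400
  C_33 = (0.80)(0.55) − (-0.20)(0.00) = 0.4400
det(I−A) = Σ_j (I−A)_1j·C_1j = (0.80)(0.4350) + (-0.20)(0.0150) + (-0.35)(0.1650) = 0.28725
adj(I−A) = Cᵀ =
  [ 0.4350   0.1950   0.2025]
  [ 0.0150   0.5350   0.0400]
  [ 0.1650   0.1400   0.4400]
(I − A)⁻¹ = adj(I−A) / det(I−A) ≈
  [   1.5144     0.6789     0.7050]
  [   0.0522     1.8625     0.1393]
  [   0.5744     0.4874     1.5318]
x = (I − A)⁻¹ d = adj(I−A)·d / det(I−A), with det(I−A) = 0.28725:
  x_1 = (0.4350·440 + 0.1950·440 + 0.2025·580) / 0.28725 = 394.65 / 0.28725 ≈ 1373.89
  x_2 = (0.0150·440 + 0.5350·440 + 0.0400·580) / 0.28725 = 265.20 / 0.28725 ≈ 923.24
  x_3 = (0.1650·440 + 0.1400·440 + 0.4400·580) / 0.28725 = 389.40 / 0.28725 ≈ 1355.61

x_3 = 1355.61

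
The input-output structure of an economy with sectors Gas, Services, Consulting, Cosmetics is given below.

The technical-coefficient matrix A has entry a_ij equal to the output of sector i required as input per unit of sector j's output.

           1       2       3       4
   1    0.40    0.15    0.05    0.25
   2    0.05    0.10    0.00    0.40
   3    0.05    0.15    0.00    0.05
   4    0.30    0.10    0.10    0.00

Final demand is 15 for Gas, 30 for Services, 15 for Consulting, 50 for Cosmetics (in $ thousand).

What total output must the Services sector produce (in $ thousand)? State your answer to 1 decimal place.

I − A =
  [   0.60    -0.15    -0.05    -0.25]
  [  -0.05     0.90     0.00    -0.40]
  [  -0.05    -0.15     1.00    -0.05]
  [  -0.30    -0.10    -0.10     1.00]
Compute the cofactors C_ij = (−1)^(i+j)·(3×3 minor ij) of I−A; the adjugate is their transpose:
adj(I−A) = Cᵀ =
  [ 0.849500   0.185750   0.071500   0.290250]
  [ 0.171750   0.517500   0.033750   0.251625]
  [ 0.082250   0.092750   0.421750   0.078750]
  [ 0.280250   0.116750   0.067000   0.529875]
det(I−A) = Σ_j (I−A)_1j·C_1j = (0.60)(0.849500) + (-0.15)(0.171750) + (-0.05)(0.082250) + (-0.25)(0.280250) = 0.4097625
(I − A)⁻¹ = adj(I−A) / det(I−A) ≈
  [   2.0732     0.4533     0.1745     0.7083]
  [   0.4191     1.2629     0.0824     0.6141]
  [   0.2007     0.2264     1.0293     0.1922]
  [   0.6839     0.2849     0.1635     1.2931]
x = (I − A)⁻¹ d = adj(I−A)·d / det(I−A), with det(I−A) = 0.4097625:
  x_1 = (0.849500·15 + 0.185750·30 + 0.071500·15 + 0.290250·50) / 0.4097625 = 33.90 / 0.4097625 ≈ 82.7
  x_2 = (0.171750·15 + 0.517500·30 + 0.033750·15 + 0.251625·50) / 0.4097625 = 31.18875 / 0.4097625 ≈ 76.1
  x_3 = (0.082250·15 + 0.092750·30 + 0.421750·15 + 0.078750·50) / 0.4097625 = 14.28 / 0.4097625 ≈ 34.8
  x_4 = (0.280250·15 + 0.116750·30 + 0.067000·15 + 0.529875·50) / 0.4097625 = 35.205 / 0.4097625 ≈ 85.9

x_2 = 76.1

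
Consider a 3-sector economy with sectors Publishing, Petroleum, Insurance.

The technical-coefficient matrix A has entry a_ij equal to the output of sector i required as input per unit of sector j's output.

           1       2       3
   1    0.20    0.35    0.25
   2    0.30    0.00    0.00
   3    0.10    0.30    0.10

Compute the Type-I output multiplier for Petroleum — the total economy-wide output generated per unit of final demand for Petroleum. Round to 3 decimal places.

I − A =
  [   0.80    -0.35    -0.25]
  [  -0.30     1.00     0.00]
  [  -0.10    -0.30     0.90]
Cofactors of I−A, C_ij = (−1)^(i+j)·(minor ij) (rows/columns in the sector order above):
  C_11 = (1.00)(0.90) − (0.00)(-0.30) = 0.9000
  C_12 = −[(-0.30)(0.90) − (0.00)(-0.10)] = 0.2700
  C_13 = (-0.30)(-0.30) − (1.00)(-0.10) = 0.1900
  C_21 = −[(-0.35)(0.90) − (-0.25)(-0.30)] = 0.3900
  C_22 = (0.80)(0.90) − (-0.25)(-0.10) = 0.6950
  C_23 = −[(0.80)(-0.30) − (-0.35)(-0.10)] = 0.2750
  C_31 = (-0.35)(0.00) − (-0.25)(1.00) = 0.2500
  C_32 = −[(0.80)(0.00) − (-0.25)(-0.30)] = 0.0750
  C_33 = (0.80)(1.00) − (-0.35)(-0.30) = 0.6950
det(I−A) = Σ_j (I−A)_1j·C_1j = (0.80)(0.9000) + (-0.35)(0.2700) + (-0.25)(0.1900) = 0.5780
adj(I−A) = Cᵀ =
  [ 0.9000   0.3900   0.2500]
  [ 0.2700   0.6950   0.0750]
  [ 0.1900   0.2750   0.6950]
(I − A)⁻¹ = adj(I−A) / det(I−A) ≈
  [   1.5571     0.6747     0.4325]
  [   0.4671     1.2024     0.1298]
  [   0.3287     0.4758     1.2024]
The output multiplier for sector j is the column-j sum of the Leontief inverse (I − A)⁻¹ = adj(I−A) / det(I−A).
Column 2 of adj(I−A): (0.3900, 0.6950, 0.2750); det(I−A) = 0.5780.
m_2 = (0.3900 + 0.6950 + 0.2750) / 0.5780 = 1.36 / 0.5780 ≈ 2.353.

m_2 = 2.353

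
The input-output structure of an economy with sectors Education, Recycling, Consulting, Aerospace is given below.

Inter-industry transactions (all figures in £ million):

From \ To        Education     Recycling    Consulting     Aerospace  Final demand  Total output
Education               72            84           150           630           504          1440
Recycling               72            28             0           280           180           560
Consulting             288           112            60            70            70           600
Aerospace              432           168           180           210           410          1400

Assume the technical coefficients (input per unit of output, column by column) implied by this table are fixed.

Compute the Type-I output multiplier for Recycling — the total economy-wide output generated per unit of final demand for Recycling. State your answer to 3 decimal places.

m_2 = 3.445

Technical coefficients a_ij = z_ij / X_j:
  a_11 = 72/1440 = 0.05, a_21 = 72/1440 = 0.05, a_31 = 288/1440 = 0.20, a_41 = 432/1440 = 0.30
  a_12 = 84/560 = 0.15, a_22 = 28/560 = 0.05, a_32 = 112/560 = 0.20, a_42 = 168/560 = 0.30
  a_13 = 150/600 = 0.25, a_23 = 0/600 = 0.00, a_33 = 60/600 = 0.10, a_43 = 180/600 = 0.30
  a_14 = 630/1400 = 0.45, a_24 = 280/1400 = 0.20, a_34 = 70/1400 = 0.05, a_44 = 210/1400 = 0.15
I − A =
  [   0.95    -0.15    -0.25    -0.45]
  [  -0.05     0.95     0.00    -0.20]
  [  -0.20    -0.20     0.90    -0.05]
  [  -0.30    -0.30    -0.30     0.85]
Compute the cofactors C_ij = (−1)^(i+j)·(3×3 minor ij) of I−A; the adjugate is their transpose:
adj(I−A) = Cᵀ =
  [ 0.646500   0.307250   0.324125   0.433625]
  [ 0.103500   0.517750   0.089375   0.181875]
  [ 0.185000   0.203500   0.559750   0.178750]
  [ 0.330000   0.363000   0.343500   0.755500]
det(I−A) = Σ_j (I−A)_1j·C_1j = (0.95)(0.646500) + (-0.15)(0.103500) + (-0.25)(0.185000) + (-0.45)(0.330000) = 0.4039
(I − A)⁻¹ = adj(I−A) / det(I−A) ≈
  [   1.6006     0.7607     0.8025     1.0736]
  [   0.2563     1.2819     0.2213     0.4503]
  [   0.4580     0.5038     1.3859     0.4426]
  [   0.8170     0.8987     0.8505     1.8705]
The output multiplier for sector j is the column-j sum of the Leontief inverse (I − A)⁻¹ = adj(I−A) / det(I−A).
Column 2 of adj(I−A): (0.307250, 0.517750, 0.203500, 0.363000); det(I−A) = 0.4039.
m_2 = (0.307250 + 0.517750 + 0.203500 + 0.363000) / 0.4039 = 1.3915 / 0.4039 ≈ 3.445.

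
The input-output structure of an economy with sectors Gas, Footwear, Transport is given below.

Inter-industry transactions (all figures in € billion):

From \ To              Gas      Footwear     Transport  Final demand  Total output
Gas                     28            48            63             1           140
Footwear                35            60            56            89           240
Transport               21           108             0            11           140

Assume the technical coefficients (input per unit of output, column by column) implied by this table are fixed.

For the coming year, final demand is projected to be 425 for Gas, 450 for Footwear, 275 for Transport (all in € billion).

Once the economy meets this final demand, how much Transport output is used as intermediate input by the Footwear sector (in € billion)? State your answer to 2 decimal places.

Technical coefficients a_ij = z_ij / X_j:
  a_GG = 28/140 = 0.20, a_FG = 35/140 = 0.25, a_TG = 21/140 = 0.15
  a_GF = 48/240 = 0.20, a_FF = 60/240 = 0.25, a_TF = 108/240 = 0.45
  a_GT = 63/140 = 0.45, a_FT = 56/140 = 0.40, a_TT = 0/140 = 0.00
I − A =
  [   0.80    -0.20    -0.45]
  [  -0.25     0.75    -0.40]
  [  -0.15    -0.45     1.00]
Cofactors of I−A, C_ij = (−1)^(i+j)·(minor ij) (rows/columns in the sector order above):
  C_11 = (0.75)(1.00) − (-0.40)(-0.45) = 0.5700
  C_12 = −[(-0.25)(1.00) − (-0.40)(-0.15)] = 0.3100
  C_13 = (-0.25)(-0.45) − (0.75)(-0.15) = 0.2250
  C_21 = −[(-0.20)(1.00) − (-0.45)(-0.45)] = 0.4025
  C_22 = (0.80)(1.00) − (-0.45)(-0.15) = 0.7325
  C_23 = −[(0.80)(-0.45) − (-0.20)(-0.15)] = 0.3900
  C_31 = (-0.20)(-0.40) − (-0.45)(0.75) = 0.4175
  C_32 = −[(0.80)(-0.40) − (-0.45)(-0.25)] = 0.4325
  C_33 = (0.80)(0.75) − (-0.20)(-0.25) = 0.5500
det(I−A) = Σ_j (I−A)_1j·C_1j = (0.80)(0.5700) + (-0.20)(0.3100) + (-0.45)(0.2250) = 0.29275
adj(I−A) = Cᵀ =
  [ 0.5700   0.4025   0.4175]
  [ 0.3100   0.7325   0.4325]
  [ 0.2250   0.3900   0.5500]
(I − A)⁻¹ = adj(I−A) / det(I−A) ≈
  [   1.9471     1.3749     1.4261]
  [   1.0589     2.5021     1.4774]
  [   0.7686     1.3322     1.8787]
First solve x = (I − A)⁻¹ d = adj(I−A)·d / det(I−A); in particular x_F = (0.3100·425 + 0.7325·450 + 0.4325·275) / 0.29275 = 580.3125 / 0.29275 ≈ 1982.2801.
Intermediate flow from T to F: z_TF = a_TF · x_F = 0.45 × 580.3125 / 0.29275 = 261.140625 / 0.29275 ≈ 892.03.

z_TF = 892.03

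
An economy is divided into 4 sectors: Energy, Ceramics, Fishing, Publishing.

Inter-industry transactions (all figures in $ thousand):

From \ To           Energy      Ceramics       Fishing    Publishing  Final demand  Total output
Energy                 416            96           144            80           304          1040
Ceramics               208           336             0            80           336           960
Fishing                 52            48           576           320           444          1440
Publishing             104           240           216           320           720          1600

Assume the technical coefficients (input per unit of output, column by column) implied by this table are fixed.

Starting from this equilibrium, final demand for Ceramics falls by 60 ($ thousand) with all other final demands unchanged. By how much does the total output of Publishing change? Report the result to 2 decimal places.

Technical coefficients a_ij = z_ij / X_j:
  a_11 = 416/1040 = 0.40, a_21 = 208/1040 = 0.20, a_31 = 52/1040 = 0.05, a_41 = 104/1040 = 0.10
  a_12 = 96/960 = 0.10, a_22 = 336/960 = 0.35, a_32 = 48/960 = 0.05, a_42 = 240/960 = 0.25
  a_13 = 144/1440 = 0.10, a_23 = 0/1440 = 0.00, a_33 = 576/1440 = 0.40, a_43 = 216/1440 = 0.15
  a_14 = 80/1600 = 0.05, a_24 = 80/1600 = 0.05, a_34 = 320/1600 = 0.20, a_44 = 320/1600 = 0.20
I − A =
  [   0.60    -0.10    -0.10    -0.05]
  [  -0.20     0.65     0.00    -0.05]
  [  -0.05    -0.05     0.60    -0.20]
  [  -0.10    -0.25    -0.15     0.80]
Compute the cofactors C_ij = (−1)^(i+j)·(3×3 minor ij) of I−A; the adjugate is their transpose:
adj(I−A) = Cᵀ =
  [ 0.284625   0.061875   0.056375   0.035750]
  [ 0.093375   0.260625   0.022500   0.027750]
  [ 0.056625   0.060375   0.282250   0.077875]
  [ 0.075375   0.100500   0.067000   0.217750]
det(I−A) = Σ_j (I−A)_1j·C_1j = (0.60)(0.284625) + (-0.10)(0.093375) + (-0.10)(0.056625) + (-0.05)(0.075375) = 0.15200625
(I − A)⁻¹ = adj(I−A) / det(I−A) ≈
  [   1.8725     0.4071     0.3709     0.2352]
  [   0.6143     1.7146     0.1480     0.1826]
  [   0.3725     0.3972     1.8568     0.5123]
  [   0.4959     0.6612     0.4408     1.4325]
Δx = (I − A)⁻¹ Δd with Δd having -60 in the Ceramics component and 0 elsewhere.
So Δx_4 = L_42 · (-60), where L_42 = adj(I−A)_42 / det(I−A) = 0.100500 / 0.15200625.
Δx_4 = 0.100500 × (-60) / 0.15200625 = -6.03 / 0.15200625 ≈ -39.67.

Δx_4 = -39.67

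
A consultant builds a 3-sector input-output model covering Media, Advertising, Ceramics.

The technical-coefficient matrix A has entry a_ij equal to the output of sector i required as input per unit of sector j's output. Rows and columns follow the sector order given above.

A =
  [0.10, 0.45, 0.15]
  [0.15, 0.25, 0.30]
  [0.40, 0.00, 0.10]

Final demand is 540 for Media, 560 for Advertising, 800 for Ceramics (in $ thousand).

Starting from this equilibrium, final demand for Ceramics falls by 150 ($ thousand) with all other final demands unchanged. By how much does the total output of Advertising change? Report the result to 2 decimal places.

Δx_2 = -97.99

I − A =
  [   0.90    -0.45    -0.15]
  [  -0.15     0.75    -0.30]
  [  -0.40     0.00     0.90]
Cofactors of I−A, C_ij = (−1)^(i+j)·(minor ij) (rows/columns in the sector order above):
  C_11 = (0.75)(0.90) − (-0.30)(0.00) = 0.6750
  C_12 = −[(-0.15)(0.90) − (-0.30)(-0.40)] = 0.2550
  C_13 = (-0.15)(0.00) − (0.75)(-0.40) = 0.3000
  C_21 = −[(-0.45)(0.90) − (-0.15)(0.00)] = 0.4050
  C_22 = (0.90)(0.90) − (-0.15)(-0.40) = 0.7500
  C_23 = −[(0.90)(0.00) − (-0.45)(-0.40)] = 0.1800
  C_31 = (-0.45)(-0.30) − (-0.15)(0.75) = 0.2475
  C_32 = −[(0.90)(-0.30) − (-0.15)(-0.15)] = 0.2925
  C_33 = (0.90)(0.75) − (-0.45)(-0.15) = 0.6075
det(I−A) = Σ_j (I−A)_1j·C_1j = (0.90)(0.6750) + (-0.45)(0.2550) + (-0.15)(0.3000) = 0.44775
adj(I−A) = Cᵀ =
  [ 0.6750   0.4050   0.2475]
  [ 0.2550   0.7500   0.2925]
  [ 0.3000   0.1800   0.6075]
(I − A)⁻¹ = adj(I−A) / det(I−A) ≈
  [   1.5075     0.9045     0.5528]
  [   0.5695     1.6750     0.6533]
  [   0.6700     0.4020     1.3568]
Δx = (I − A)⁻¹ Δd with Δd having -150 in the Ceramics component and 0 elsewhere.
So Δx_2 = L_23 · (-150), where L_23 = adj(I−A)_23 / det(I−A) = 0.2925 / 0.44775.
Δx_2 = 0.2925 × (-150) / 0.44775 = -43.875 / 0.44775 ≈ -97.99.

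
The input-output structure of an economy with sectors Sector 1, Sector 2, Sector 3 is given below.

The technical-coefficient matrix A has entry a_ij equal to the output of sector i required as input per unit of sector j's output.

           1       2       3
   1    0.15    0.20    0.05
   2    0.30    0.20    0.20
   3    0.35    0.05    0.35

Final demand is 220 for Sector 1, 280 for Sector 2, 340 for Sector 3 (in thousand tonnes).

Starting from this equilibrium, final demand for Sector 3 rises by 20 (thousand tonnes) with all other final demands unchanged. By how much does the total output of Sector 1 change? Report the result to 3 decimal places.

I − A =
  [   0.85    -0.20    -0.05]
  [  -0.30     0.80    -0.20]
  [  -0.35    -0.05     0.65]
Cofactors of I−A, C_ij = (−1)^(i+j)·(minor ij) (rows/columns in the sector order above):
  C_11 = (0.80)(0.65) − (-0.20)(-0.05) = 0.5100
  C_12 = −[(-0.30)(0.65) − (-0.20)(-0.35)] = 0.2650
  C_13 = (-0.30)(-0.05) − (0.80)(-0.35) = 0.2950
  C_21 = −[(-0.20)(0.65) − (-0.05)(-0.05)] = 0.1325
  C_22 = (0.85)(0.65) − (-0.05)(-0.35) = 0.5350
  C_23 = −[(0.85)(-0.05) − (-0.20)(-0.35)] = 0.1125
  C_31 = (-0.20)(-0.20) − (-0.05)(0.80) = 0.0800
  C_32 = −[(0.85)(-0.20) − (-0.05)(-0.30)] = 0.1850
  C_33 = (0.85)(0.80) − (-0.20)(-0.30) = 0.6200
det(I−A) = Σ_j (I−A)_1j·C_1j = (0.85)(0.5100) + (-0.20)(0.2650) + (-0.05)(0.2950) = 0.36575
adj(I−A) = Cᵀ =
  [ 0.5100   0.1325   0.0800]
  [ 0.2650   0.5350   0.1850]
  [ 0.2950   0.1125   0.6200]
(I − A)⁻¹ = adj(I−A) / det(I−A) ≈
  [   1.3944     0.3623     0.2187]
  [   0.7245     1.4627     0.5058]
  [   0.8066     0.3076     1.6951]
Δx = (I − A)⁻¹ Δd with Δd having +20 in the Sector 3 component and 0 elsewhere.
So Δx_1 = L_13 · (+20), where L_13 = adj(I−A)_13 / det(I−A) = 0.0800 / 0.36575.
Δx_1 = 0.0800 × (+20) / 0.36575 = 1.60 / 0.36575 ≈ 4.375.

Δx_1 = 4.375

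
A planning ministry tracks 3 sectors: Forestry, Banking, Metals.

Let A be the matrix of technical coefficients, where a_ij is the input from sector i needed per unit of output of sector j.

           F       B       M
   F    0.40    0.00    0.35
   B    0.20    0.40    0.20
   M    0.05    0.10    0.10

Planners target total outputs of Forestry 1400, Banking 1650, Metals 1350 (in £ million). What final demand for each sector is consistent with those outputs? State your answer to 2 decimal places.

d_F = 367.50, d_B = 440.00, d_M = 980.00

I − A =
  [   0.60     0.00    -0.35]
  [  -0.20     0.60    -0.20]
  [  -0.05    -0.10     0.90]
d = (I − A) x:
  d_F = (+0.60)·1400 + (+0.00)·1650 + (-0.35)·1350 = 367.50
  d_B = (-0.20)·1400 + (+0.60)·1650 + (-0.20)·1350 = 440.00
  d_M = (-0.05)·1400 + (-0.10)·1650 + (+0.90)·1350 = 980.00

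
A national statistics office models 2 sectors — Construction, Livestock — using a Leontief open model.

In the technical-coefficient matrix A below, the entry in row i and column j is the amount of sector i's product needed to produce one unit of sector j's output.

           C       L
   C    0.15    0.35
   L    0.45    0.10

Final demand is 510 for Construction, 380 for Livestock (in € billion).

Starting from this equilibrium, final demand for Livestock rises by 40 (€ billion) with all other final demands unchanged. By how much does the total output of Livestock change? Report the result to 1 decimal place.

Δx_L = 56.0

I − A =
  [   0.85    -0.35]
  [  -0.45     0.90]
det(I−A) = (0.85)(0.90) − (-0.35)(-0.45) = 0.6075
adj(I−A) = [[0.90, 0.35], [0.45, 0.85]]
(I − A)⁻¹ = adj(I−A) / det(I−A) ≈
  [   1.4815     0.5761]
  [   0.7407     1.3992]
Δx = (I − A)⁻¹ Δd with Δd having +40 in the Livestock component and 0 elsewhere.
So Δx_L = L_LL · (+40), where L_LL = adj(I−A)_LL / det(I−A) = 0.85 / 0.6075.
Δx_L = 0.85 × (+40) / 0.6075 = 34.00 / 0.6075 ≈ 56.0.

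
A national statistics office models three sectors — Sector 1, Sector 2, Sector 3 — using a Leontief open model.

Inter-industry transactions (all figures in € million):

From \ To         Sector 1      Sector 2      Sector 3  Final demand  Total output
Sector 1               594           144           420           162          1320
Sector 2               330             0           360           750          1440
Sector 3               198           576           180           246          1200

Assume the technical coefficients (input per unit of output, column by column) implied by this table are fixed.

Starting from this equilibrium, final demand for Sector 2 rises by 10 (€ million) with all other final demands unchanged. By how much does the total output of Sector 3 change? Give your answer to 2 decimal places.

Δx_3 = 8.15

Technical coefficients a_ij = z_ij / X_j:
  a_11 = 594/1320 = 0.45, a_21 = 330/1320 = 0.25, a_31 = 198/1320 = 0.15
  a_12 = 144/1440 = 0.10, a_22 = 0/1440 = 0.00, a_32 = 576/1440 = 0.40
  a_13 = 420/1200 = 0.35, a_23 = 360/1200 = 0.30, a_33 = 180/1200 = 0.15
I − A =
  [   0.55    -0.10    -0.35]
  [  -0.25     1.00    -0.30]
  [  -0.15    -0.40     0.85]
Cofactors of I−A, C_ij = (−1)^(i+j)·(minor ij) (rows/columns in the sector order above):
  C_11 = (1.00)(0.85) − (-0.30)(-0.40) = 0.7300
  C_12 = −[(-0.25)(0.85) − (-0.30)(-0.15)] = 0.2575
  C_13 = (-0.25)(-0.40) − (1.00)(-0.15) = 0.2500
  C_21 = −[(-0.10)(0.85) − (-0.35)(-0.40)] = 0.2250
  C_22 = (0.55)(0.85) − (-0.35)(-0.15) = 0.4150
  C_23 = −[(0.55)(-0.40) − (-0.10)(-0.15)] = 0.2350
  C_31 = (-0.10)(-0.30) − (-0.35)(1.00) = 0.3800
  C_32 = −[(0.55)(-0.30) − (-0.35)(-0.25)] = 0.2525
  C_33 = (0.55)(1.00) − (-0.10)(-0.25) = 0.5250
det(I−A) = Σ_j (I−A)_1j·C_1j = (0.55)(0.7300) + (-0.10)(0.2575) + (-0.35)(0.2500) = 0.28825
adj(I−A) = Cᵀ =
  [ 0.7300   0.2250   0.3800]
  [ 0.2575   0.4150   0.2525]
  [ 0.2500   0.2350   0.5250]
(I − A)⁻¹ = adj(I−A) / det(I−A) ≈
  [   2.5325     0.7806     1.3183]
  [   0.8933     1.4397     0.8760]
  [   0.8673     0.8153     1.8213]
Δx = (I − A)⁻¹ Δd with Δd having +10 in the Sector 2 component and 0 elsewhere.
So Δx_3 = L_32 · (+10), where L_32 = adj(I−A)_32 / det(I−A) = 0.2350 / 0.28825.
Δx_3 = 0.2350 × (+10) / 0.28825 = 2.35 / 0.28825 ≈ 8.15.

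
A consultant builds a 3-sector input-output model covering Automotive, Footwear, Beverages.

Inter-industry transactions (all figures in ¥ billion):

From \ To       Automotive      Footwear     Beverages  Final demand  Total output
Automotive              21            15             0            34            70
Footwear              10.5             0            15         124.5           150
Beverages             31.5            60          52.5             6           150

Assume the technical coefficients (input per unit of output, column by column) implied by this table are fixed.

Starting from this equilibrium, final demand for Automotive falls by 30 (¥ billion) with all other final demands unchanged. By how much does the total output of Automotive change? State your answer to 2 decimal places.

Δx_1 = -44.34

Technical coefficients a_ij = z_ij / X_j:
  a_11 = 21/70 = 0.30, a_21 = 10.5/70 = 0.15, a_31 = 31.5/70 = 0.45
  a_12 = 15/150 = 0.10, a_22 = 0/150 = 0.00, a_32 = 60/150 = 0.40
  a_13 = 0/150 = 0.00, a_23 = 15/150 = 0.10, a_33 = 52.5/150 = 0.35
I − A =
  [   0.70    -0.10     0.00]
  [  -0.15     1.00    -0.10]
  [  -0.45    -0.40     0.65]
Cofactors of I−A, C_ij = (−1)^(i+j)·(minor ij) (rows/columns in the sector order above):
  C_11 = (1.00)(0.65) − (-0.10)(-0.40) = 0.6100
  C_12 = −[(-0.15)(0.65) − (-0.10)(-0.45)] = 0.1425
  C_13 = (-0.15)(-0.40) − (1.00)(-0.45) = 0.5100
  C_21 = −[(-0.10)(0.65) − (0.00)(-0.40)] = 0.0650
  C_22 = (0.70)(0.65) − (0.00)(-0.45) = 0.4550
  C_23 = −[(0.70)(-0.40) − (-0.10)(-0.45)] = 0.3250
  C_31 = (-0.10)(-0.10) − (0.00)(1.00) = 0.0100
  C_32 = −[(0.70)(-0.10) − (0.00)(-0.15)] = 0.0700
  C_33 = (0.70)(1.00) − (-0.10)(-0.15) = 0.6850
det(I−A) = Σ_j (I−A)_1j·C_1j = (0.70)(0.6100) + (-0.10)(0.1425) + (0.00)(0.5100) = 0.41275
adj(I−A) = Cᵀ =
  [ 0.6100   0.0650   0.0100]
  [ 0.1425   0.4550   0.0700]
  [ 0.5100   0.3250   0.6850]
(I − A)⁻¹ = adj(I−A) / det(I−A) ≈
  [   1.4779     0.1575     0.0242]
  [   0.3452     1.1024     0.1696]
  [   1.2356     0.7874     1.6596]
Δx = (I − A)⁻¹ Δd with Δd having -30 in the Automotive component and 0 elsewhere.
So Δx_1 = L_11 · (-30), where L_11 = adj(I−A)_11 / det(I−A) = 0.6100 / 0.41275.
Δx_1 = 0.6100 × (-30) / 0.41275 = -18.30 / 0.41275 ≈ -44.34.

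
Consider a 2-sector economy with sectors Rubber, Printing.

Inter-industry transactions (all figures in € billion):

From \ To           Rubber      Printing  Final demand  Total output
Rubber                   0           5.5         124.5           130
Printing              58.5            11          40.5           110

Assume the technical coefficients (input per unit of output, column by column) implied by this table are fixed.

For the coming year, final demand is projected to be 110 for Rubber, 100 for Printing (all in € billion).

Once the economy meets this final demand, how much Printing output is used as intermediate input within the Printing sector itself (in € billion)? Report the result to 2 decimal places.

z_PP = 17.04

Technical coefficients a_ij = z_ij / X_j:
  a_RR = 0/130 = 0.00, a_PR = 58.5/130 = 0.45
  a_RP = 5.5/110 = 0.05, a_PP = 11/110 = 0.10
I − A =
  [   1.00    -0.05]
  [  -0.45     0.90]
det(I−A) = (1.00)(0.90) − (-0.05)(-0.45) = 0.8775
adj(I−A) = [[0.90, 0.05], [0.45, 1.00]]
(I − A)⁻¹ = adj(I−A) / det(I−A) ≈
  [   1.0256     0.0570]
  [   0.5128     1.1396]
First solve x = (I − A)⁻¹ d = adj(I−A)·d / det(I−A); in particular x_P = (0.45·110 + 1.00·100) / 0.8775 = 149.50 / 0.8775 ≈ 170.3704.
Intermediate flow from P to P: z_PP = a_PP · x_P = 0.10 × 149.50 / 0.8775 = 14.95 / 0.8775 ≈ 17.04.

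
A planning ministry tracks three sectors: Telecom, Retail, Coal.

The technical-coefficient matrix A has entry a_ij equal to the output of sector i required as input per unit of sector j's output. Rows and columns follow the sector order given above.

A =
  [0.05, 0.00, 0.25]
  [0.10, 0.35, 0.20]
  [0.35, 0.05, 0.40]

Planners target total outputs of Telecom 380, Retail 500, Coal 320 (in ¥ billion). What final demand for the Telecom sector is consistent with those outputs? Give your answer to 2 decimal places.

I − A =
  [   0.95     0.00    -0.25]
  [  -0.10     0.65    -0.20]
  [  -0.35    -0.05     0.60]
d = (I − A) x:
  d_T = (+0.95)·380 + (+0.00)·500 + (-0.25)·320 = 281.00
  d_R = (-0.10)·380 + (+0.65)·500 + (-0.20)·320 = 223.00
  d_C = (-0.35)·380 + (-0.05)·500 + (+0.60)·320 = 34.00

d_T = 281.00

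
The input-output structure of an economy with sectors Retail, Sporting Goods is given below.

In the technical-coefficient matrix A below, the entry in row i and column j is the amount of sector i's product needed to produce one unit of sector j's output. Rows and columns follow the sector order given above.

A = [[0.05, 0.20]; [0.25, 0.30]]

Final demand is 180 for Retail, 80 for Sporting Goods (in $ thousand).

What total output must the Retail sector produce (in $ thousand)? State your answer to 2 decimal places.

x_R = 230.89

I − A =
  [   0.95    -0.20]
  [  -0.25     0.70]
det(I−A) = (0.95)(0.70) − (-0.20)(-0.25) = 0.6150
adj(I−A) = [[0.70, 0.20], [0.25, 0.95]]
(I − A)⁻¹ = adj(I−A) / det(I−A) ≈
  [   1.1382     0.3252]
  [   0.4065     1.5447]
x = (I − A)⁻¹ d = adj(I−A)·d / det(I−A), with det(I−A) = 0.6150:
  x_R = (0.70·180 + 0.20·80) / 0.6150 = 142.00 / 0.6150 ≈ 230.89
  x_S = (0.25·180 + 0.95·80) / 0.6150 = 121.00 / 0.6150 ≈ 196.75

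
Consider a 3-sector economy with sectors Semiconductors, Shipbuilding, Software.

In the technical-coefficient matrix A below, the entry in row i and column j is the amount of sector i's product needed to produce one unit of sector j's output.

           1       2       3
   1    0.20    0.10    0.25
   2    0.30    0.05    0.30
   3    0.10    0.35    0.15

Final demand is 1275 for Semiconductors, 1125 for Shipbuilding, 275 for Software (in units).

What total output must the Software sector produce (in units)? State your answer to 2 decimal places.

I − A =
  [   0.80    -0.10    -0.25]
  [  -0.30     0.95    -0.30]
  [  -0.10    -0.35     0.85]
Cofactors of I−A, C_ij = (−1)^(i+j)·(minor ij) (rows/columns in the sector order above):
  C_11 = (0.95)(0.85) − (-0.30)(-0.35) = 0.7025
  C_12 = −[(-0.30)(0.85) − (-0.30)(-0.10)] = 0.2850
  C_13 = (-0.30)(-0.35) − (0.95)(-0.10) = 0.2000
  C_21 = −[(-0.10)(0.85) − (-0.25)(-0.35)] = 0.1725
  C_22 = (0.80)(0.85) − (-0.25)(-0.10) = 0.6550
  C_23 = −[(0.80)(-0.35) − (-0.10)(-0.10)] = 0.2900
  C_31 = (-0.10)(-0.30) − (-0.25)(0.95) = 0.2675
  C_32 = −[(0.80)(-0.30) − (-0.25)(-0.30)] = 0.3150
  C_33 = (0.80)(0.95) − (-0.10)(-0.30) = 0.7300
det(I−A) = Σ_j (I−A)_1j·C_1j = (0.80)(0.7025) + (-0.10)(0.2850) + (-0.25)(0.2000) = 0.4835
adj(I−A) = Cᵀ =
  [ 0.7025   0.1725   0.2675]
  [ 0.2850   0.6550   0.3150]
  [ 0.2000   0.2900   0.7300]
(I − A)⁻¹ = adj(I−A) / det(I−A) ≈
  [   1.4529     0.3568     0.5533]
  [   0.5895     1.3547     0.6515]
  [   0.4137     0.5998     1.5098]
x = (I − A)⁻¹ d = adj(I−A)·d / det(I−A), with det(I−A) = 0.4835:
  x_1 = (0.7025·1275 + 0.1725·1125 + 0.2675·275) / 0.4835 = 1163.3125 / 0.4835 ≈ 2406.02
  x_2 = (0.2850·1275 + 0.6550·1125 + 0.3150·275) / 0.4835 = 1186.875 / 0.4835 ≈ 2454.76
  x_3 = (0.2000·1275 + 0.2900·1125 + 0.7300·275) / 0.4835 = 782.00 / 0.4835 ≈ 1617.37

x_3 = 1617.37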